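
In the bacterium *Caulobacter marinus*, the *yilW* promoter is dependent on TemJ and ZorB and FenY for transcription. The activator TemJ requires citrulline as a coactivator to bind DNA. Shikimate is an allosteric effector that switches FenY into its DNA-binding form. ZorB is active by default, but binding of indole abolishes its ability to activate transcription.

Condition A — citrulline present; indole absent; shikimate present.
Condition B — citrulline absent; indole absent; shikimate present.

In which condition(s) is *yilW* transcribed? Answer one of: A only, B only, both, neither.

A only

Condition A:
Citrulline is present, so TemJ is active.
Indole is absent, so ZorB is active.
Shikimate is present, so FenY is active.
No repressor is bound and TemJ and ZorB and FenY are active, so *yilW* is transcribed.
→ *yilW* is ON in A.
Condition B:
Citrulline is absent, so TemJ is inactive.
Indole is absent, so ZorB is active.
Shikimate is present, so FenY is active.
Required activator TemJ is absent, so *yilW* is not transcribed.
→ *yilW* is OFF in B.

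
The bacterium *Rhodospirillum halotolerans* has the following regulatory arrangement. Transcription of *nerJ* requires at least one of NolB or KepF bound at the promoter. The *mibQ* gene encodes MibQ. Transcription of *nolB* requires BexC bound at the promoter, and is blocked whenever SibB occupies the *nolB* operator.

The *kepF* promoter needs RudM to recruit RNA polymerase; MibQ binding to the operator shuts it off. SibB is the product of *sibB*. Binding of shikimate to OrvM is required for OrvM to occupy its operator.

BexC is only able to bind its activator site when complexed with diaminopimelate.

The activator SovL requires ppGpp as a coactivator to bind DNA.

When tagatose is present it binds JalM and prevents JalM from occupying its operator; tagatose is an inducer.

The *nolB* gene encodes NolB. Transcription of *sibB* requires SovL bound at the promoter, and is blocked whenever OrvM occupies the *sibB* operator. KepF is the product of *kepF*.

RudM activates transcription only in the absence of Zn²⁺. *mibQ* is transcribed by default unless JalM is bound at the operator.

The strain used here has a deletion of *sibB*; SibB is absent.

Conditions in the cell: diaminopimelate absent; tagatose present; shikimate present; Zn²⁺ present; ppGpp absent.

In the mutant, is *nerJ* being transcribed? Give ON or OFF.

OFF

Diaminopimelate is absent, so BexC is inactive.
SibB is non-functional in this strain, so it has no effect.
Required activator BexC is absent, so *nolB* is not transcribed.
So NolB is not produced.
Zn²⁺ is present, so RudM is inactive.
Tagatose is present, so JalM is inactive.
With no repressor bound, *mibQ* is transcribed.
So MibQ is produced and active.
With repressor MibQ bound, *kepF* is not transcribed.
So KepF is not produced.
No activator is available at the *nerJ* promoter, so *nerJ* is not transcribed.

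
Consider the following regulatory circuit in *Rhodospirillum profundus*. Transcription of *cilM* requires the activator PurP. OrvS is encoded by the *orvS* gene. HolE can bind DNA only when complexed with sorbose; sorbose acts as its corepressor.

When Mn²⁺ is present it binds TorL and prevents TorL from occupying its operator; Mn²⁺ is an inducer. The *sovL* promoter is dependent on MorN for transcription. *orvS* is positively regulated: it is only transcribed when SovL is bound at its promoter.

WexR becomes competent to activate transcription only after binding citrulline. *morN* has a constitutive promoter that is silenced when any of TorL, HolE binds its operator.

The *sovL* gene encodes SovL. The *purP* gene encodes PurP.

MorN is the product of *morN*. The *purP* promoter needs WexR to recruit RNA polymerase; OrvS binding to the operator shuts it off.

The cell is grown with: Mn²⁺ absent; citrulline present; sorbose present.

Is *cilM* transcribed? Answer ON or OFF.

ON

Mn²⁺ is absent, so TorL is active.
Sorbose is present, so HolE is active.
With repressor TorL bound, *morN* is not transcribed.
So MorN is not produced.
Required activator MorN is absent, so *sovL* is not transcribed.
So SovL is not produced.
Required activator SovL is absent, so *orvS* is not transcribed.
So OrvS is not produced.
Citrulline is present, so WexR is active.
No repressor is bound and WexR is active, so *purP* is transcribed.
So PurP is produced and active.
No repressor is bound and PurP is active, so *cilM* is transcribed.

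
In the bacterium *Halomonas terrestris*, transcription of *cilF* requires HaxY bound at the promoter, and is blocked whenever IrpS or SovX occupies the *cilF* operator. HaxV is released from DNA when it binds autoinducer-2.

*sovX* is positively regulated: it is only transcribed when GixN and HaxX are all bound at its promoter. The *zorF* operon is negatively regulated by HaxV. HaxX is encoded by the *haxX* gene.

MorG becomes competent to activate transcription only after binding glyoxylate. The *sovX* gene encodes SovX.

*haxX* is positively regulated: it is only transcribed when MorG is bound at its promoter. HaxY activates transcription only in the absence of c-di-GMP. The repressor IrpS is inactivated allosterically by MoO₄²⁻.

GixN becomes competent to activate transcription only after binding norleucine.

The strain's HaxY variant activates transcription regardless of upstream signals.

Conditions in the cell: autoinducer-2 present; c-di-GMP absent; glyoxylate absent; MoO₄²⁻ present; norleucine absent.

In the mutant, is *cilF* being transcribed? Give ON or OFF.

ON

MoO₄²⁻ is present, so IrpS is inactive.
Norleucine is absent, so GixN is inactive.
Glyoxylate is absent, so MorG is inactive.
Required activator MorG is absent, so *haxX* is not transcribed.
So HaxX is not produced.
Required activator GixN is absent, so *sovX* is not transcribed.
So SovX is not produced.
HaxY is constitutively active in this strain.
No repressor is bound and HaxY is active, so *cilF* is transcribed.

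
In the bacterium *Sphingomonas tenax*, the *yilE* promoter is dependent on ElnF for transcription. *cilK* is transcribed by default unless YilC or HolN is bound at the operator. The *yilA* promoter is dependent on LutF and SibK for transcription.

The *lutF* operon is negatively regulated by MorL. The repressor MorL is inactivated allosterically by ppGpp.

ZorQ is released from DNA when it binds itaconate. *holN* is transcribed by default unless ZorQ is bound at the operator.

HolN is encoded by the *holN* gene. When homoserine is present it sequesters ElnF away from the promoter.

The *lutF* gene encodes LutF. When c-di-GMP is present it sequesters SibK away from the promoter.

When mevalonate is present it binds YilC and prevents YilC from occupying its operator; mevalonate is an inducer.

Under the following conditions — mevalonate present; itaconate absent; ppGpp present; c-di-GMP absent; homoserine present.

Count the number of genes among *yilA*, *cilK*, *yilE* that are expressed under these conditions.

ppGpp is present, so MorL is inactive.
With no repressor bound, *lutF* is transcribed.
So LutF is produced and active.
c-di-GMP is absent, so SibK is active.
No repressor is bound and LutF and SibK are active, so *yilA* is transcribed.
→ *yilA* is ON.
Mevalonate is present, so YilC is inactive.
Itaconate is absent, so ZorQ is active.
With repressor ZorQ bound, *holN* is not transcribed.
So HolN is not produced.
With no repressor bound, *cilK* is transcribed.
→ *cilK* is ON.
Homoserine is present, so ElnF is inactive.
Required activator ElnF is absent, so *yilE* is not transcribed.
→ *yilE* is OFF.
2 of the 3 genes are transcribed.

2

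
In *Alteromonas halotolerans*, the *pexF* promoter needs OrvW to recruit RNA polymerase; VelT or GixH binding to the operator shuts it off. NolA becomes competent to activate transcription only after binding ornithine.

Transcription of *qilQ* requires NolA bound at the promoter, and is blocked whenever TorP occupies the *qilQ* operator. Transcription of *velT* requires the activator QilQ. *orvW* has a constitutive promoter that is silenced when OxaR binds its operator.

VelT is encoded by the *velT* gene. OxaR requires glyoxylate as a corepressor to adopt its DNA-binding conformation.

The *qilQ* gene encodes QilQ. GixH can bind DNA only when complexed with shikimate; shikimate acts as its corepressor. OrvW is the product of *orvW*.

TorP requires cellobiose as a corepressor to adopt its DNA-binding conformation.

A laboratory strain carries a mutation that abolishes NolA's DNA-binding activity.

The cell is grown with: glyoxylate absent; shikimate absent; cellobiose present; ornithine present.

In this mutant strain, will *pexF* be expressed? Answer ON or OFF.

ON

Glyoxylate is absent, so OxaR is inactive.
With no repressor bound, *orvW* is transcribed.
So OrvW is produced and active.
NolA is non-functional in this strain, so it has no effect.
Cellobiose is present, so TorP is active.
With repressor TorP bound, *qilQ* is not transcribed.
So QilQ is not produced.
Required activator QilQ is absent, so *velT* is not transcribed.
So VelT is not produced.
Shikimate is absent, so GixH is inactive.
No repressor is bound and OrvW is active, so *pexF* is transcribed.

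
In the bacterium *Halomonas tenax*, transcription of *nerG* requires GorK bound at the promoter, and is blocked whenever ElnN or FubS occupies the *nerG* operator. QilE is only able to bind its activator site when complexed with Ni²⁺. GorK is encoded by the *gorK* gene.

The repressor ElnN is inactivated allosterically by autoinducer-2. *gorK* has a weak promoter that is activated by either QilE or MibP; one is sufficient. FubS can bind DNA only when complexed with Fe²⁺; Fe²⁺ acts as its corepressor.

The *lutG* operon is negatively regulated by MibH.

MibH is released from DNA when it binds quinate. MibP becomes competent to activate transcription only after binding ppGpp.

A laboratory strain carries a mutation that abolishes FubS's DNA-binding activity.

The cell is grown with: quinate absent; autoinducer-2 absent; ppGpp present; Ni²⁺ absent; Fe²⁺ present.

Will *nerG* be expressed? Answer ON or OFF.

OFF

Autoinducer-2 is absent, so ElnN is active.
Ni²⁺ is absent, so QilE is inactive.
ppGpp is present, so MibP is active.
Activator MibP is present, so *gorK* is transcribed.
So GorK is produced and active.
FubS is non-functional in this strain, so it has no effect.
With repressor ElnN bound, *nerG* is not transcribed.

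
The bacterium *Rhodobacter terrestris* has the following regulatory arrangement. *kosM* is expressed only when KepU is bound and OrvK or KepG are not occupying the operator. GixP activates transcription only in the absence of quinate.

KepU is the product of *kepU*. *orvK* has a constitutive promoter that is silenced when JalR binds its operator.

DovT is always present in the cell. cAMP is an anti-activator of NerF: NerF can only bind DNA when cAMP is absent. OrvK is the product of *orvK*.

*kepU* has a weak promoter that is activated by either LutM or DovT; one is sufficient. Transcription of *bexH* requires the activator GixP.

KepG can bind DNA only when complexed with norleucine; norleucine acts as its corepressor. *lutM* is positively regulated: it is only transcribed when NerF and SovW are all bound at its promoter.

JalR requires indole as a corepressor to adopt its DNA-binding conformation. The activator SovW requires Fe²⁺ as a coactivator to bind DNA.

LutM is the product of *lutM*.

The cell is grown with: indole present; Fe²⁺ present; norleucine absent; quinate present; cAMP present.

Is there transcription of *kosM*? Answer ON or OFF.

Indole is present, so JalR is active.
With repressor JalR bound, *orvK* is not transcribed.
So OrvK is not produced.
Norleucine is absent, so KepG is inactive.
cAMP is present, so NerF is inactive.
Fe²⁺ is present, so SovW is active.
Required activator NerF is absent, so *lutM* is not transcribed.
So LutM is not produced.
DovT is produced constitutively and is active.
Activator DovT is present, so *kepU* is transcribed.
So KepU is produced and active.
No repressor is bound and KepU is active, so *kosM* is transcribed.

ON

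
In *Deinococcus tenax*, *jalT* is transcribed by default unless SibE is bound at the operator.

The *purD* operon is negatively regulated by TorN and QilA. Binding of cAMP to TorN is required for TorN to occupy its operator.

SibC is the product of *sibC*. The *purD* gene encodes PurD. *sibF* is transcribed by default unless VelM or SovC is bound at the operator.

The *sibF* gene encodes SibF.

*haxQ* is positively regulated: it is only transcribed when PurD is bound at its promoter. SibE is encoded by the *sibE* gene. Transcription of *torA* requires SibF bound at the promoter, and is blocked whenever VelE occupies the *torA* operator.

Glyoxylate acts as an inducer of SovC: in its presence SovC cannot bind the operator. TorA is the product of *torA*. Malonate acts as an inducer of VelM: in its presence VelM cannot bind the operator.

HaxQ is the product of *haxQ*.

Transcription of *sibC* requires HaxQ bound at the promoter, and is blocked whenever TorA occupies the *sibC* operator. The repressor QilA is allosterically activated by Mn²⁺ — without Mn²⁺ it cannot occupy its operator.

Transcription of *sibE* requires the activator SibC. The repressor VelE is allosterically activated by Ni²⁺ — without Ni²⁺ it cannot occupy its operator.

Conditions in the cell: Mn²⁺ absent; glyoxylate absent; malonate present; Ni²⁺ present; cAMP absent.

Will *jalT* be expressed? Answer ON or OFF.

OFF

cAMP is absent, so TorN is inactive.
Mn²⁺ is absent, so QilA is inactive.
With no repressor bound, *purD* is transcribed.
So PurD is produced and active.
No repressor is bound and PurD is active, so *haxQ* is transcribed.
So HaxQ is produced and active.
Ni²⁺ is present, so VelE is active.
Malonate is present, so VelM is inactive.
Glyoxylate is absent, so SovC is active.
With repressor SovC bound, *sibF* is not transcribed.
So SibF is not produced.
With repressor VelE bound, *torA* is not transcribed.
So TorA is not produced.
No repressor is bound and HaxQ is active, so *sibC* is transcribed.
So SibC is produced and active.
No repressor is bound and SibC is active, so *sibE* is transcribed.
So SibE is produced and active.
With repressor SibE bound, *jalT* is not transcribed.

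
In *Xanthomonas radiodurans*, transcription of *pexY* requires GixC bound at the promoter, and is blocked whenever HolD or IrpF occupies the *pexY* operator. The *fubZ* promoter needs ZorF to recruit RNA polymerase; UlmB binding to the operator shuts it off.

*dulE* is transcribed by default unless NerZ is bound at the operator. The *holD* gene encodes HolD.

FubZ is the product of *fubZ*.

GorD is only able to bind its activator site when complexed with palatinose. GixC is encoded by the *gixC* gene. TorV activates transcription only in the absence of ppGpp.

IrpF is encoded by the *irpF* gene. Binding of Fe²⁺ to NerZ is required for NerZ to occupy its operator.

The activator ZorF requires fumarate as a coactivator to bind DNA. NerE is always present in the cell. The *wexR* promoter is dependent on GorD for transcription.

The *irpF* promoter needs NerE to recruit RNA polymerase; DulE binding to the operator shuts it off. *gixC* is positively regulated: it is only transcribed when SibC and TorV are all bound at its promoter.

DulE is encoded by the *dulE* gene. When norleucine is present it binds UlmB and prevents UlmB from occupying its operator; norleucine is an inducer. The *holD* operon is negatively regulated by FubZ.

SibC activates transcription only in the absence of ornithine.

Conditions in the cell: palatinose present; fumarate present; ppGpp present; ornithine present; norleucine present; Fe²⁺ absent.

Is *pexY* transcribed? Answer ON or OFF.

OFF

Norleucine is present, so UlmB is inactive.
Fumarate is present, so ZorF is active.
No repressor is bound and ZorF is active, so *fubZ* is transcribed.
So FubZ is produced and active.
With repressor FubZ bound, *holD* is not transcribed.
So HolD is not produced.
Ornithine is present, so SibC is inactive.
ppGpp is present, so TorV is inactive.
Required activator SibC is absent, so *gixC* is not transcribed.
So GixC is not produced.
NerE is produced constitutively and is active.
Fe²⁺ is absent, so NerZ is inactive.
With no repressor bound, *dulE* is transcribed.
So DulE is produced and active.
With repressor DulE bound, *irpF* is not transcribed.
So IrpF is not produced.
Required activator GixC is absent, so *pexY* is not transcribed.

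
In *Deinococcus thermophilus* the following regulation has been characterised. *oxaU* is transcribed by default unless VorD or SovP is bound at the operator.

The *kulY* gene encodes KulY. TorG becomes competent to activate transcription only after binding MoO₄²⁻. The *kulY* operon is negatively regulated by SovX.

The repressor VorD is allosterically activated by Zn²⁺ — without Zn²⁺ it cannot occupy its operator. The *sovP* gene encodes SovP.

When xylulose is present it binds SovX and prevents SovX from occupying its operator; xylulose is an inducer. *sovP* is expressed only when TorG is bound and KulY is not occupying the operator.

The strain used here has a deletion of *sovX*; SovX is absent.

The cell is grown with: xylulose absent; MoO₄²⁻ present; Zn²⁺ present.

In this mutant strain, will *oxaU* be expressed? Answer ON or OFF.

OFF

Zn²⁺ is present, so VorD is active.
SovX is non-functional in this strain, so it has no effect.
With no repressor bound, *kulY* is transcribed.
So KulY is produced and active.
MoO₄²⁻ is present, so TorG is active.
With repressor KulY bound, *sovP* is not transcribed.
So SovP is not produced.
With repressor VorD bound, *oxaU* is not transcribed.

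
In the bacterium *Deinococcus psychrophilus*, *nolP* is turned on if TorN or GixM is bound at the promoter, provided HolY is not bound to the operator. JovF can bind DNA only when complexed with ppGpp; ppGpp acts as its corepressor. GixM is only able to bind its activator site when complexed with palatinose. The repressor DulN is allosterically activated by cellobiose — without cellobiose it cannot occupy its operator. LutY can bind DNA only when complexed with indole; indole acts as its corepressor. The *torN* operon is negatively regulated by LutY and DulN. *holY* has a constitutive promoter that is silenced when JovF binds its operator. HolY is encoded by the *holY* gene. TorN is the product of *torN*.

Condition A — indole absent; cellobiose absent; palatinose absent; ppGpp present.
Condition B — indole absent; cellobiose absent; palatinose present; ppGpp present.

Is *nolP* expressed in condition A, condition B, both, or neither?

both

Condition A:
Indole is absent, so LutY is inactive.
Cellobiose is absent, so DulN is inactive.
With no repressor bound, *torN* is transcribed.
So TorN is produced and active.
Palatinose is absent, so GixM is inactive.
ppGpp is present, so JovF is active.
With repressor JovF bound, *holY* is not transcribed.
So HolY is not produced.
Activator TorN is present, so *nolP* is transcribed.
→ *nolP* is ON in A.
Condition B:
Indole is absent, so LutY is inactive.
Cellobiose is absent, so DulN is inactive.
With no repressor bound, *torN* is transcribed.
So TorN is produced and active.
Palatinose is present, so GixM is active.
ppGpp is present, so JovF is active.
With repressor JovF bound, *holY* is not transcribed.
So HolY is not produced.
Activator TorN is present, so *nolP* is transcribed.
→ *nolP* is ON in B.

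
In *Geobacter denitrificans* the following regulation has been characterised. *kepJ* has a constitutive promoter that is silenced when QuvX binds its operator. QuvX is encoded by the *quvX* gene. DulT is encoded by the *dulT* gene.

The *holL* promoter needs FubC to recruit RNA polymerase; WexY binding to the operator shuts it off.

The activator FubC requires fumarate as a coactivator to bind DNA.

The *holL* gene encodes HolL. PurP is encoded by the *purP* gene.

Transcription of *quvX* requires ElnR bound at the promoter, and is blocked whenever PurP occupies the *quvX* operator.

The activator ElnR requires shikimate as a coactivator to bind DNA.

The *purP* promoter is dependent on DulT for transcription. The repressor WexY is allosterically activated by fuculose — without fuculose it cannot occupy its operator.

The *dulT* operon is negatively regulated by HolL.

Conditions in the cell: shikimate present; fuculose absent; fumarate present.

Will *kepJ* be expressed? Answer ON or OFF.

Fumarate is present, so FubC is active.
Fuculose is absent, so WexY is inactive.
No repressor is bound and FubC is active, so *holL* is transcribed.
So HolL is produced and active.
With repressor HolL bound, *dulT* is not transcribed.
So DulT is not produced.
Required activator DulT is absent, so *purP* is not transcribed.
So PurP is not produced.
Shikimate is present, so ElnR is active.
No repressor is bound and ElnR is active, so *quvX* is transcribed.
So QuvX is produced and active.
With repressor QuvX bound, *kepJ* is not transcribed.

OFF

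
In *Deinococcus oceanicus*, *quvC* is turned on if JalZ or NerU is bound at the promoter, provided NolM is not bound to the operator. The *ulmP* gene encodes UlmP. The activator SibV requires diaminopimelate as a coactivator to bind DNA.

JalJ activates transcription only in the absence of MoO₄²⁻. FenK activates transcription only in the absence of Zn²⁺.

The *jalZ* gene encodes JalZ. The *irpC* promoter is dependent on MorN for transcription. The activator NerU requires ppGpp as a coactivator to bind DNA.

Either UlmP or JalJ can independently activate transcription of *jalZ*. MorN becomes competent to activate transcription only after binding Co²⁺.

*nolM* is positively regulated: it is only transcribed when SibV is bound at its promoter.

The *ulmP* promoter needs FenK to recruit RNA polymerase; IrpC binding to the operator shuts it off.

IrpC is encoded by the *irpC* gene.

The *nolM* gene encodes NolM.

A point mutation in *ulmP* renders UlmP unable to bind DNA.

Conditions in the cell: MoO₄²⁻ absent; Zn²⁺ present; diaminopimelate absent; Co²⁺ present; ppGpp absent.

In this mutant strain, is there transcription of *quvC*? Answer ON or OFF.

UlmP is non-functional in this strain, so it has no effect.
MoO₄²⁻ is absent, so JalJ is active.
Activator JalJ is present, so *jalZ* is transcribed.
So JalZ is produced and active.
ppGpp is absent, so NerU is inactive.
Diaminopimelate is absent, so SibV is inactive.
Required activator SibV is absent, so *nolM* is not transcribed.
So NolM is not produced.
Activator JalZ is present, so *quvC* is transcribed.

ON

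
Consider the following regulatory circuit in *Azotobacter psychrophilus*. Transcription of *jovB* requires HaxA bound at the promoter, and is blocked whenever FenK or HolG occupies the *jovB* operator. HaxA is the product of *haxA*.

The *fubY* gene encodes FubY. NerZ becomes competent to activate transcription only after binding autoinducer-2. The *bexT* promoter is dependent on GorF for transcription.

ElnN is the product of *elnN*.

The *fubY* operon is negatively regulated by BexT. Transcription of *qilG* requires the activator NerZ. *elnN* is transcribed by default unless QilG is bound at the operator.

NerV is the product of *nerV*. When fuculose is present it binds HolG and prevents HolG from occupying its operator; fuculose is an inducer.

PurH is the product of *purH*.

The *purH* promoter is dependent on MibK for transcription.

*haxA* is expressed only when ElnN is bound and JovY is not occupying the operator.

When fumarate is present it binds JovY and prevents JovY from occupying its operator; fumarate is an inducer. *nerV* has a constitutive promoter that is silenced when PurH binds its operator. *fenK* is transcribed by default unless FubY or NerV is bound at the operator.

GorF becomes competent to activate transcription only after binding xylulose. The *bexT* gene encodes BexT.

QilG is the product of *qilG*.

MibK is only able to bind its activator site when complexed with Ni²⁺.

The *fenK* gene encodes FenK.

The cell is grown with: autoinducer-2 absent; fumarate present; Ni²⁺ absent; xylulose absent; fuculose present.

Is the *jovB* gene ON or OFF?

ON

Fumarate is present, so JovY is inactive.
Autoinducer-2 is absent, so NerZ is inactive.
Required activator NerZ is absent, so *qilG* is not transcribed.
So QilG is not produced.
With no repressor bound, *elnN* is transcribed.
So ElnN is produced and active.
No repressor is bound and ElnN is active, so *haxA* is transcribed.
So HaxA is produced and active.
Xylulose is absent, so GorF is inactive.
Required activator GorF is absent, so *bexT* is not transcribed.
So BexT is not produced.
With no repressor bound, *fubY* is transcribed.
So FubY is produced and active.
Ni²⁺ is absent, so MibK is inactive.
Required activator MibK is absent, so *purH* is not transcribed.
So PurH is not produced.
With no repressor bound, *nerV* is transcribed.
So NerV is produced and active.
With repressor FubY bound, *fenK* is not transcribed.
So FenK is not produced.
Fuculose is present, so HolG is inactive.
No repressor is bound and HaxA is active, so *jovB* is transcribed.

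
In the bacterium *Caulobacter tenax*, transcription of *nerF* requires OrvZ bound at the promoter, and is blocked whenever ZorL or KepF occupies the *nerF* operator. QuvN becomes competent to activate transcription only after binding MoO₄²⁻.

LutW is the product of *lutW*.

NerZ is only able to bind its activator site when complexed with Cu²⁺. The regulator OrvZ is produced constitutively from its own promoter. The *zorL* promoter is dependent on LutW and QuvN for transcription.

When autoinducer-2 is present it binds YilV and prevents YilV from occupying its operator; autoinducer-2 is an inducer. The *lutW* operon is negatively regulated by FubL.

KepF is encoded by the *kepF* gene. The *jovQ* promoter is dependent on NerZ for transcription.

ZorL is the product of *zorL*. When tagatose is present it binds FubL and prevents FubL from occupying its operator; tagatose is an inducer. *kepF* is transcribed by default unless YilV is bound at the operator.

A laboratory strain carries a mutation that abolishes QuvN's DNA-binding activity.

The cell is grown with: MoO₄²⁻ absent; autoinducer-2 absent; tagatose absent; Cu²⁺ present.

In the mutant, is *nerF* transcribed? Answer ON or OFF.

Tagatose is absent, so FubL is active.
With repressor FubL bound, *lutW* is not transcribed.
So LutW is not produced.
QuvN is non-functional in this strain, so it has no effect.
Required activator LutW is absent, so *zorL* is not transcribed.
So ZorL is not produced.
Autoinducer-2 is absent, so YilV is active.
With repressor YilV bound, *kepF* is not transcribed.
So KepF is not produced.
OrvZ is produced constitutively and is active.
No repressor is bound and OrvZ is active, so *nerF* is transcribed.

ON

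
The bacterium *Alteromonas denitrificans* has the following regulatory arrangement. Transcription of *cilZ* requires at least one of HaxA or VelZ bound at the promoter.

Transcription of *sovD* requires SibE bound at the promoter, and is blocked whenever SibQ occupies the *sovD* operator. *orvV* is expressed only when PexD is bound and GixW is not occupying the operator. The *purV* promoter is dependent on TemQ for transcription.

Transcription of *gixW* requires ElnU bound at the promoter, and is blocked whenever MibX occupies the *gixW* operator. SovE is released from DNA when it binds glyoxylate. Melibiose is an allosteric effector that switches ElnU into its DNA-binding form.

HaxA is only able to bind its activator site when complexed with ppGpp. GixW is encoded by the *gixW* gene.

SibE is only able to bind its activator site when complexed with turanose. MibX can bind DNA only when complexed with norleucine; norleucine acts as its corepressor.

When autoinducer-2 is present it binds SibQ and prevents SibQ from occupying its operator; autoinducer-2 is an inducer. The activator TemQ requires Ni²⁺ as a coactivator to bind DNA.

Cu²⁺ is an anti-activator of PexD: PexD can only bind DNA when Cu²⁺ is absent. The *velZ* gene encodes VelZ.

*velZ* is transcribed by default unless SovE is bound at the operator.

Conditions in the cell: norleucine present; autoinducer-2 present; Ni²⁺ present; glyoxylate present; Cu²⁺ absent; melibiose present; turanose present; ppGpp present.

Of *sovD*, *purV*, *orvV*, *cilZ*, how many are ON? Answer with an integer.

4

Autoinducer-2 is present, so SibQ is inactive.
Turanose is present, so SibE is active.
No repressor is bound and SibE is active, so *sovD* is transcribed.
→ *sovD* is ON.
Ni²⁺ is present, so TemQ is active.
No repressor is bound and TemQ is active, so *purV* is transcribed.
→ *purV* is ON.
Cu²⁺ is absent, so PexD is active.
Melibiose is present, so ElnU is active.
Norleucine is present, so MibX is active.
With repressor MibX bound, *gixW* is not transcribed.
So GixW is not produced.
No repressor is bound and PexD is active, so *orvV* is transcribed.
→ *orvV* is ON.
ppGpp is present, so HaxA is active.
Glyoxylate is present, so SovE is inactive.
With no repressor bound, *velZ* is transcribed.
So VelZ is produced and active.
Activator HaxA is present, so *cilZ* is transcribed.
→ *cilZ* is ON.
4 of the 4 genes are transcribed.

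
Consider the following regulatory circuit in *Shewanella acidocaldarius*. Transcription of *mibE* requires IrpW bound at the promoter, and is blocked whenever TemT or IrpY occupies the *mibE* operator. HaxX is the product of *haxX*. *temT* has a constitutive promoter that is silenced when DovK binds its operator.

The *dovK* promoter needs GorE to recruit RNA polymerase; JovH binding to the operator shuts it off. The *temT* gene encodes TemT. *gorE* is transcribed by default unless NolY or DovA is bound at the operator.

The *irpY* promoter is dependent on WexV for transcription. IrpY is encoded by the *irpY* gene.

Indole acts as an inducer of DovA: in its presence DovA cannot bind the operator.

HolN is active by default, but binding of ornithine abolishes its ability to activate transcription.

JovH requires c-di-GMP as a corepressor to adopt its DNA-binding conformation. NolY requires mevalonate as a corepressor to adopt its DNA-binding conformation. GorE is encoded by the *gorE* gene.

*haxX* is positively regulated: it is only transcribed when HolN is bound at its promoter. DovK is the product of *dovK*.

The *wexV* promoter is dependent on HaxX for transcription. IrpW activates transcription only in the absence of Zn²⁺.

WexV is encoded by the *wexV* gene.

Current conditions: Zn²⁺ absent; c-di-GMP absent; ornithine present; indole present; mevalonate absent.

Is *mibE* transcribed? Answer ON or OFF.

ON

Mevalonate is absent, so NolY is inactive.
Indole is present, so DovA is inactive.
With no repressor bound, *gorE* is transcribed.
So GorE is produced and active.
c-di-GMP is absent, so JovH is inactive.
No repressor is bound and GorE is active, so *dovK* is transcribed.
So DovK is produced and active.
With repressor DovK bound, *temT* is not transcribed.
So TemT is not produced.
Ornithine is present, so HolN is inactive.
Required activator HolN is absent, so *haxX* is not transcribed.
So HaxX is not produced.
Required activator HaxX is absent, so *wexV* is not transcribed.
So WexV is not produced.
Required activator WexV is absent, so *irpY* is not transcribed.
So IrpY is not produced.
Zn²⁺ is absent, so IrpW is active.
No repressor is bound and IrpW is active, so *mibE* is transcribed.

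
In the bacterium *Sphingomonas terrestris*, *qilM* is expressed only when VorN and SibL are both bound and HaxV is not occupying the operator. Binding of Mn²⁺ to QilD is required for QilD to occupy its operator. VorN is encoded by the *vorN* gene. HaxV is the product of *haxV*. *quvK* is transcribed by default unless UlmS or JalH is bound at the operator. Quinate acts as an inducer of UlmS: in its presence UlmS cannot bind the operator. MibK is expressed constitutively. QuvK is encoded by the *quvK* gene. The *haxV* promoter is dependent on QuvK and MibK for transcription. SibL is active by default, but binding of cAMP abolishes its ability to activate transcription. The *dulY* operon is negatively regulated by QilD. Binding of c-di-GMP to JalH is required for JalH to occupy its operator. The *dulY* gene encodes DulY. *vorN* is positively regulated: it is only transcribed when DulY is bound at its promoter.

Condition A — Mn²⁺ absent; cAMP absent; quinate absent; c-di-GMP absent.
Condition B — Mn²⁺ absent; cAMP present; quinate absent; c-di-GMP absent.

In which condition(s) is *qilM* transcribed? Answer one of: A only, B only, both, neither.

A only

Condition A:
Mn²⁺ is absent, so QilD is inactive.
With no repressor bound, *dulY* is transcribed.
So DulY is produced and active.
No repressor is bound and DulY is active, so *vorN* is transcribed.
So VorN is produced and active.
cAMP is absent, so SibL is active.
Quinate is absent, so UlmS is active.
c-di-GMP is absent, so JalH is inactive.
With repressor UlmS bound, *quvK* is not transcribed.
So QuvK is not produced.
MibK is produced constitutively and is active.
Required activator QuvK is absent, so *haxV* is not transcribed.
So HaxV is not produced.
No repressor is bound and VorN and SibL are active, so *qilM* is transcribed.
→ *qilM* is ON in A.
Condition B:
Mn²⁺ is absent, so QilD is inactive.
With no repressor bound, *dulY* is transcribed.
So DulY is produced and active.
No repressor is bound and DulY is active, so *vorN* is transcribed.
So VorN is produced and active.
cAMP is present, so SibL is inactive.
Quinate is absent, so UlmS is active.
c-di-GMP is absent, so JalH is inactive.
With repressor UlmS bound, *quvK* is not transcribed.
So QuvK is not produced.
MibK is produced constitutively and is active.
Required activator QuvK is absent, so *haxV* is not transcribed.
So HaxV is not produced.
Required activator SibL is absent, so *qilM* is not transcribed.
→ *qilM* is OFF in B.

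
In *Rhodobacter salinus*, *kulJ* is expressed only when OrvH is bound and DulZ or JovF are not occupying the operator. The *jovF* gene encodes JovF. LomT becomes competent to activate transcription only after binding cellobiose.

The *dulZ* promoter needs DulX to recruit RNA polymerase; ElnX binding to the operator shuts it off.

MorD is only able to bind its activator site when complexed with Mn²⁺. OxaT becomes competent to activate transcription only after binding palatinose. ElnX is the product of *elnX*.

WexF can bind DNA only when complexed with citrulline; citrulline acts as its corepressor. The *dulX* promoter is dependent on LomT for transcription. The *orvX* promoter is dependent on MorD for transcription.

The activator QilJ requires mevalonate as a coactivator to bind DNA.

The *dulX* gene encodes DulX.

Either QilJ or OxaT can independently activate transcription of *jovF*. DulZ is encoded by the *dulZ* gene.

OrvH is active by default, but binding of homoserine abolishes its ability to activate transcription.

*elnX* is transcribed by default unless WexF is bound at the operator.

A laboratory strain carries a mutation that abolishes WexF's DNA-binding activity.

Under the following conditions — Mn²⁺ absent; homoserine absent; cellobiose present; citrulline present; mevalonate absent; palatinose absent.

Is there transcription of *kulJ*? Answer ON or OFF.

ON

Homoserine is absent, so OrvH is active.
Cellobiose is present, so LomT is active.
No repressor is bound and LomT is active, so *dulX* is transcribed.
So DulX is produced and active.
WexF is non-functional in this strain, so it has no effect.
With no repressor bound, *elnX* is transcribed.
So ElnX is produced and active.
With repressor ElnX bound, *dulZ* is not transcribed.
So DulZ is not produced.
Mevalonate is absent, so QilJ is inactive.
Palatinose is absent, so OxaT is inactive.
No activator is available at the *jovF* promoter, so *jovF* is not transcribed.
So JovF is not produced.
No repressor is bound and OrvH is active, so *kulJ* is transcribed.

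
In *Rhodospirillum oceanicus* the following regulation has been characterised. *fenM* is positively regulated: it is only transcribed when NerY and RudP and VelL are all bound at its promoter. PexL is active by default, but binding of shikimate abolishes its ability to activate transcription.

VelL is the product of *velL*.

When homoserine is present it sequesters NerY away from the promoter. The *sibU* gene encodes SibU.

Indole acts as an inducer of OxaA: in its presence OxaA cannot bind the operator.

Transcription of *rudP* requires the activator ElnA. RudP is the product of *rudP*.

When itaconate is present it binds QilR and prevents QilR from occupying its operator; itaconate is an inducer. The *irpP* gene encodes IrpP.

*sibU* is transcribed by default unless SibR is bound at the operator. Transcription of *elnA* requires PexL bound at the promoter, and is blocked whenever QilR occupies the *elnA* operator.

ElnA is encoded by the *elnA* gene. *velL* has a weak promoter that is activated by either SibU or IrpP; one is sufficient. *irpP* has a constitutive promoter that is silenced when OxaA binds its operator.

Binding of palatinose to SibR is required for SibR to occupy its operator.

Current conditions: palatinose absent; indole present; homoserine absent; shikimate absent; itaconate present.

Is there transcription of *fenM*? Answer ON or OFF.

ON

Homoserine is absent, so NerY is active.
Shikimate is absent, so PexL is active.
Itaconate is present, so QilR is inactive.
No repressor is bound and PexL is active, so *elnA* is transcribed.
So ElnA is produced and active.
No repressor is bound and ElnA is active, so *rudP* is transcribed.
So RudP is produced and active.
Palatinose is absent, so SibR is inactive.
With no repressor bound, *sibU* is transcribed.
So SibU is produced and active.
Indole is present, so OxaA is inactive.
With no repressor bound, *irpP* is transcribed.
So IrpP is produced and active.
Activator SibU is present, so *velL* is transcribed.
So VelL is produced and active.
No repressor is bound and NerY and RudP and VelL are active, so *fenM* is transcribed.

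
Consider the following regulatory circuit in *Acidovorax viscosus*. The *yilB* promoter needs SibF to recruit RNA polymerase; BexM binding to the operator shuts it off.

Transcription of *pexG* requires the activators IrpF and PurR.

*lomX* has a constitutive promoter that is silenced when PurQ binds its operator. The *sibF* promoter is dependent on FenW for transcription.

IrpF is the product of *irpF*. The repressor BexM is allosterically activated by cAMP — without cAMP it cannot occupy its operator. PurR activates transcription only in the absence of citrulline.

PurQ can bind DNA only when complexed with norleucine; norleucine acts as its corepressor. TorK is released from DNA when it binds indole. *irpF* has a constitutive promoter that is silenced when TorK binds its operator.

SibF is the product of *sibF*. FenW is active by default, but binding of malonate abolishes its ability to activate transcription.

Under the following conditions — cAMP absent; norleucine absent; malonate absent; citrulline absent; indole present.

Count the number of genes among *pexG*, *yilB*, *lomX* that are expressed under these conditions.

3

Indole is present, so TorK is inactive.
With no repressor bound, *irpF* is transcribed.
So IrpF is produced and active.
Citrulline is absent, so PurR is active.
No repressor is bound and IrpF and PurR are active, so *pexG* is transcribed.
→ *pexG* is ON.
Malonate is absent, so FenW is active.
No repressor is bound and FenW is active, so *sibF* is transcribed.
So SibF is produced and active.
cAMP is absent, so BexM is inactive.
No repressor is bound and SibF is active, so *yilB* is transcribed.
→ *yilB* is ON.
Norleucine is absent, so PurQ is inactive.
With no repressor bound, *lomX* is transcribed.
→ *lomX* is ON.
3 of the 3 genes are transcribed.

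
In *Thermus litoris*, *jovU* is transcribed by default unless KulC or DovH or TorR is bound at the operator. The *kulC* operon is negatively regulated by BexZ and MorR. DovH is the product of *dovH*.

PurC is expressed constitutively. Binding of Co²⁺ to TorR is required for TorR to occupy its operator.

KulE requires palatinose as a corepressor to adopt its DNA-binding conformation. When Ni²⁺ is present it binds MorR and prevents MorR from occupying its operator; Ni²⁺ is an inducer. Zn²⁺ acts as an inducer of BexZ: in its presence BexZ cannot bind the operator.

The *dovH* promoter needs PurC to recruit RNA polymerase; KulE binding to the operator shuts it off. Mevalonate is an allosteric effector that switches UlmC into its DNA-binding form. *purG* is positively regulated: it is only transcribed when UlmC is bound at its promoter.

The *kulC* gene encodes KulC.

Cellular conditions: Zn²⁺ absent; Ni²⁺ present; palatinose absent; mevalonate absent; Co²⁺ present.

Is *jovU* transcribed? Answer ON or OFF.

Zn²⁺ is absent, so BexZ is active.
Ni²⁺ is present, so MorR is inactive.
With repressor BexZ bound, *kulC* is not transcribed.
So KulC is not produced.
Palatinose is absent, so KulE is inactive.
PurC is produced constitutively and is active.
No repressor is bound and PurC is active, so *dovH* is transcribed.
So DovH is produced and active.
Co²⁺ is present, so TorR is active.
With repressor DovH bound, *jovU* is not transcribed.

OFF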